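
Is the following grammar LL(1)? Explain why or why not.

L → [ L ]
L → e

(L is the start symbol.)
Yes, the grammar is LL(1).

A grammar is LL(1) if for each non-terminal N with multiple productions, the predict sets of those productions are pairwise disjoint, where PREDICT(N → α) = (FIRST(α) \ {ε}) ∪ (FOLLOW(N) if α ⇒* ε).

For L:
  PREDICT(L → '[' L ']') = { '[' }
  PREDICT(L → e) = { 'e' }

All predict sets are disjoint. The grammar IS LL(1).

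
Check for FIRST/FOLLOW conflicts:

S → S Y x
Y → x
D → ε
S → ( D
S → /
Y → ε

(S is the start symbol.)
Yes. Y → x with FOLLOW(Y) on { 'x' }

A FIRST/FOLLOW conflict occurs when a non-terminal N has a nullable alternative N → β (β ⇒* ε) and another alternative N → α with FIRST(α) ∩ FOLLOW(N) ≠ ∅: on such a lookahead the parser cannot decide between expanding α and letting N vanish via β.

Nullable non-terminals: D, Y.
D has a nullable alternative but only one production, so nothing to check.

Y: nullable alternative(s) Y → ε; FOLLOW(Y) = { 'x' }
  Y → x: FIRST \ {ε} = { 'x' } — overlaps FOLLOW(Y) on { 'x' }: CONFLICT
  Y → ε: FIRST \ {ε} = { } — this is the only nullable alternative, skip

S has no nullable alternative, so no FIRST/FOLLOW check is needed there.

So the grammar has 1 FIRST/FOLLOW conflict (marked CONFLICT above).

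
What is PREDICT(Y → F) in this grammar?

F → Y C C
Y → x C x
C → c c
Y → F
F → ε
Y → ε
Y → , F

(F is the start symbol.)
PREDICT(Y → F) = (FIRST(RHS) \ {ε}) ∪ (FOLLOW(Y) if ε ∈ FIRST(RHS), i.e. RHS ⇒* ε)
FIRST(F) = { ',', 'c', 'x', ε }
FIRST(F) = { ',', 'c', 'x', ε }
ε ∈ FIRST(F) (the right-hand side is nullable), so add FOLLOW(Y) = { 'c' }
PREDICT(Y → F) = { ',', 'c', 'x' }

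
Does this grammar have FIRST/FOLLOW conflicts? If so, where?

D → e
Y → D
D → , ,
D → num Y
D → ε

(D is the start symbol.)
No FIRST/FOLLOW conflicts.

A FIRST/FOLLOW conflict occurs when a non-terminal N has a nullable alternative N → β (β ⇒* ε) and another alternative N → α with FIRST(α) ∩ FOLLOW(N) ≠ ∅: on such a lookahead the parser cannot decide between expanding α and letting N vanish via β.

Nullable non-terminals: D, Y.

D: nullable alternative(s) D → ε; FOLLOW(D) = { $ }
  D → e: FIRST \ {ε} = { 'e' } — disjoint from FOLLOW(D)
  D → , ,: FIRST \ {ε} = { ',' } — disjoint from FOLLOW(D)
  D → num Y: FIRST \ {ε} = { 'num' } — disjoint from FOLLOW(D)
  D → ε: FIRST \ {ε} = { } — this is the only nullable alternative, skip
Y has a nullable alternative but only one production, so nothing to check.

No FIRST/FOLLOW conflicts found.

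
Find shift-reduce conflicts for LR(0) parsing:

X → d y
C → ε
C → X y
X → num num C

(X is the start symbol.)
A shift-reduce conflict occurs when an LR(0) state has both:
  - a complete (reduce) item [A → α .] (dot at the end), and
  - a shift item [B → β . c γ] (dot before a terminal).

Augment with X' → X and build the canonical LR(0) collection (I0 = CLOSURE({[X' → . X]}), then GOTO on every symbol after a dot until no new states appear). It has 9 states:
  I0: { [X → . d y], [X → . num num C], [X' → . X] }  — shift
  I1: { [X' → X .] }  — accept
  I2: { [X → d . y] }  — shift
  I3: { [X → num . num C] }  — shift
  I4: { [C → . X y], [C → .], [X → . d y], [X → . num num C], [X → num num . C] }  — shift, reduce
  I5: { [X → num num C .] }  — reduce
  I6: { [C → X . y] }  — shift
  I7: { [C → X y .] }  — reduce
  I8: { [X → d y .] }  — reduce

I4 contains reduce item [C → .] and shift items [X → . d y], [X → . num num C] — shift-reduce conflict.

Answer: Yes — I4: [C → .] vs [X → . d y]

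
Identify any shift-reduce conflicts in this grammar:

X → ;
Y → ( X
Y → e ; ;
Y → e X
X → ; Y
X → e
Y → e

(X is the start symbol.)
A shift-reduce conflict occurs when an LR(0) state has both:
  - a complete (reduce) item [A → α .] (dot at the end), and
  - a shift item [B → β . c γ] (dot before a terminal).

Augment with X' → X and build the canonical LR(0) collection (I0 = CLOSURE({[X' → . X]}), then GOTO on every symbol after a dot until no new states appear). It has 11 states:
  I0: { [X → . ; Y], [X → . ;], [X → . e], [X' → . X] }  — shift
  I1: { [X → ; . Y], [X → ; .], [Y → . ( X], [Y → . e ; ;], [Y → . e X], [Y → . e] }  — shift, reduce
  I2: { [X' → X .] }  — accept
  I3: { [X → e .] }  — reduce
  I4: { [X → . ; Y], [X → . ;], [X → . e], [Y → ( . X] }  — shift
  I5: { [X → ; Y .] }  — reduce
  I6: { [X → . ; Y], [X → . ;], [X → . e], [Y → e . ; ;], [Y → e . X], [Y → e .] }  — shift, reduce
  I7: { [X → ; . Y], [X → ; .], [Y → . ( X], [Y → . e ; ;], [Y → . e X], [Y → . e], [Y → e ; . ;] }  — shift, reduce
  I8: { [Y → e X .] }  — reduce
  I9: { [Y → e ; ; .] }  — reduce
  I10: { [Y → ( X .] }  — reduce

I1 contains reduce item [X → ; .] and shift items [Y → . ( X], [Y → . e], [Y → . e ; ;], [Y → . e X] — shift-reduce conflict.
I6 contains reduce item [Y → e .] and shift items [X → . ;], [X → . ; Y], [X → . e], [Y → e . ; ;] — shift-reduce conflict.
I7 contains reduce item [X → ; .] and shift items [Y → . ( X], [Y → . e], [Y → . e ; ;], [Y → e ; . ;], [Y → . e X] — shift-reduce conflict.

Answer: Yes — I1: [X → ; .] vs [Y → . ( X]; I6: [Y → e .] vs [X → . ;]; I7: [X → ; .] vs [Y → . ( X]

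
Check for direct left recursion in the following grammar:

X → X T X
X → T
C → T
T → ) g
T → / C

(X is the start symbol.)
Yes, X is left-recursive

X → X T X: LEFT RECURSIVE (starts with X)
X → T: starts with T
C → T: starts with T
T → ) g: starts with ')'
T → / C: starts with '/'

The grammar has direct left recursion on: X.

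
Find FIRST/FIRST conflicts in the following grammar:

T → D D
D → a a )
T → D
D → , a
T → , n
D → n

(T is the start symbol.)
Yes. T → D D / T → D on { ',', 'a', 'n' }; T → D D / T → ',' n on { ',' }; T → D / T → ',' n on { ',' }

FIRST sets of the non-terminals at (or reachable through a nullable prefix from) the front of some alternative:
  FIRST(D) = { ',', 'a', 'n' }

Productions for T:
  T → D D: FIRST = { ',', 'a', 'n' }
  T → D: FIRST = { ',', 'a', 'n' }
  T → , n: FIRST = { ',' }
Productions for D:
  D → a a ): FIRST = { 'a' }
  D → , a: FIRST = { ',' }
  D → n: FIRST = { 'n' }

Conflict for T: T → D D and T → D
  Overlap: { ',', 'a', 'n' }
Conflict for T: T → D D and T → , n
  Overlap: { ',' }
Conflict for T: T → D and T → , n
  Overlap: { ',' }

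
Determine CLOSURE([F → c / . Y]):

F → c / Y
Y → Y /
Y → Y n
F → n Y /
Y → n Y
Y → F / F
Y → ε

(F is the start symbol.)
To compute CLOSURE, for each item [A → α.Bβ] where B is a non-terminal, add [B → .γ] for all productions B → γ; repeat for the newly added items until nothing changes.

Start with: [F → c / . Y]
  [F → c / . Y] has the dot before Y: add [Y → . Y /], [Y → . Y n], [Y → . n Y], [Y → . F / F], [Y → .]
  [Y → . F / F] has the dot before F: add [F → . c / Y], [F → . n Y /]
No further items can be added.

CLOSURE = { [F → . c / Y], [F → . n Y /], [F → c / . Y], [Y → . F / F], [Y → . Y /], [Y → . Y n], [Y → . n Y], [Y → .] }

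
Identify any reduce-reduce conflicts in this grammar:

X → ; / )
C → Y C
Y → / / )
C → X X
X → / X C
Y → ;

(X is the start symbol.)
A reduce-reduce conflict occurs when an LR(0) state has two complete items [A → α .] and [B → β .] — both call for a reduction, and with no lookahead the parser cannot choose between them.

Augment with X' → X and build the canonical LR(0) collection (I0 = CLOSURE({[X' → . X]}), then GOTO on every symbol after a dot until no new states appear). It has 16 states:
  I0: { [X → . / X C], [X → . ; / )], [X' → . X] }  — shift
  I1: { [X → . / X C], [X → . ; / )], [X → / . X C] }  — shift
  I2: { [X → ; . / )] }  — shift
  I3: { [X' → X .] }  — accept
  I4: { [X → ; / . )] }  — shift
  I5: { [X → ; / ) .] }  — reduce
  I6: { [C → . X X], [C → . Y C], [X → . / X C], [X → . ; / )], [X → / X . C], [Y → . / / )], [Y → . ;] }  — shift
  I7: { [X → . / X C], [X → . ; / )], [X → / . X C], [Y → / . / )] }  — shift
  I8: { [X → ; . / )], [Y → ; .] }  — shift, reduce
  I9: { [X → / X C .] }  — reduce
  I10: { [C → X . X], [X → . / X C], [X → . ; / )] }  — shift
  I11: { [C → . X X], [C → . Y C], [C → Y . C], [X → . / X C], [X → . ; / )], [Y → . / / )], [Y → . ;] }  — shift
  I12: { [C → Y C .] }  — reduce
  I13: { [C → X X .] }  — reduce
  I14: { [X → . / X C], [X → . ; / )], [X → / . X C], [Y → / / . )] }  — shift
  I15: { [Y → / / ) .] }  — reduce

No state contains more than one complete item.

Answer: No reduce-reduce conflicts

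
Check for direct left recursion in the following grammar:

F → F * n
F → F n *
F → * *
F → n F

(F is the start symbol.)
Yes, F is left-recursive

Direct left recursion occurs when N → N α for some non-terminal N (the right-hand side begins with the left-hand side itself).

F → F * n: LEFT RECURSIVE (starts with F)
F → F n *: LEFT RECURSIVE (starts with F)
F → * *: starts with '*'
F → n F: starts with n

The grammar has direct left recursion on: F.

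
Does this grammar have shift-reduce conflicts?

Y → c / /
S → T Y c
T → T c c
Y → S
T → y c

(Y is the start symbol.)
Augment with Y' → Y and build the canonical LR(0) collection (I0 = CLOSURE({[Y' → . Y]}), then GOTO on every symbol after a dot until no new states appear). It has 13 states:
  I0: { [S → . T Y c], [T → . T c c], [T → . y c], [Y → . S], [Y → . c / /], [Y' → . Y] }  — shift
  I1: { [Y → S .] }  — reduce
  I2: { [S → . T Y c], [S → T . Y c], [T → . T c c], [T → . y c], [T → T . c c], [Y → . S], [Y → . c / /] }  — shift
  I3: { [Y' → Y .] }  — accept
  I4: { [Y → c . / /] }  — shift
  I5: { [T → y . c] }  — shift
  I6: { [T → y c .] }  — reduce
  I7: { [Y → c / . /] }  — shift
  I8: { [Y → c / / .] }  — reduce
  I9: { [S → T Y . c] }  — shift
  I10: { [T → T c . c], [Y → c . / /] }  — shift
  I11: { [T → T c c .] }  — reduce
  I12: { [S → T Y c .] }  — reduce

No state contains both a complete item and a shift item.

Answer: No shift-reduce conflicts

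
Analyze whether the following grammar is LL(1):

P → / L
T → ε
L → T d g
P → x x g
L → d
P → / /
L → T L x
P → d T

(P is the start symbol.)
Relevant sets:
  FIRST(T) = { ε }
  FIRST(L) = { 'd' }

For P:
  PREDICT(P → '/' L) = { '/' }
  PREDICT(P → x x g) = { 'x' }
  PREDICT(P → '/' '/') = { '/' }
  PREDICT(P → d T) = { 'd' }
For L:
  PREDICT(L → T d g) = { 'd' }
  PREDICT(L → d) = { 'd' }
  PREDICT(L → T L x) = { 'd' }
T has a single production, so nothing to check there.

Conflict found: Predict set conflict for P: { '/' }
The grammar is NOT LL(1).

Answer: No. Predict set conflict for P: { '/' }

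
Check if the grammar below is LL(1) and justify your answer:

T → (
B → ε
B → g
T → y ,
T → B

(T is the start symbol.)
Relevant sets:
  FIRST(B) = { 'g', ε }
  FOLLOW(T) = { $ }
  FOLLOW(B) = { $ }

For T:
  PREDICT(T → '(') = { '(' }
  PREDICT(T → y ',') = { 'y' }
  PREDICT(T → B) = { $, 'g' }
For B:
  PREDICT(B → ε) = { $ }
  PREDICT(B → g) = { 'g' }

All predict sets are disjoint. The grammar IS LL(1).

Answer: Yes, the grammar is LL(1).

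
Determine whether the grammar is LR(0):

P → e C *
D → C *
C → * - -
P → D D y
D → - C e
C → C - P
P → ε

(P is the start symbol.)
No. Shift-reduce conflict between [P → .] and [C → . * - -]

A grammar is LR(0) if no state in the canonical LR(0) collection has:
  - both a shift item (dot before a terminal) and a complete item (shift-reduce conflict), or
  - two or more complete items (reduce-reduce conflict; the accept item [P' → P .] counts as a complete item here).

Augment with P' → P and build the canonical LR(0) collection (I0 = CLOSURE({[P' → . P]}), then GOTO on every symbol after a dot until no new states appear). It has 18 states:
  I0: { [C → . * - -], [C → . C - P], [D → . - C e], [D → . C *], [P → . D D y], [P → . e C *], [P → .], [P' → . P] }  — shift, reduce
  I1: { [C → * . - -] }  — shift
  I2: { [C → . * - -], [C → . C - P], [D → - . C e] }  — shift
  I3: { [C → C . - P], [D → C . *] }  — shift
  I4: { [C → . * - -], [C → . C - P], [D → . - C e], [D → . C *], [P → D . D y] }  — shift
  I5: { [P' → P .] }  — accept
  I6: { [C → . * - -], [C → . C - P], [P → e . C *] }  — shift
  I7: { [C → C . - P], [P → e C . *] }  — shift
  I8: { [P → e C * .] }  — reduce
  I9: { [C → . * - -], [C → . C - P], [C → C - . P], [D → . - C e], [D → . C *], [P → . D D y], [P → . e C *], [P → .] }  — shift, reduce
  I10: { [C → C - P .] }  — reduce
  I11: { [P → D D . y] }  — shift
  I12: { [P → D D y .] }  — reduce
  I13: { [D → C * .] }  — reduce
  I14: { [C → C . - P], [D → - C . e] }  — shift
  I15: { [D → - C e .] }  — reduce
  I16: { [C → * - . -] }  — shift
  I17: { [C → * - - .] }  — reduce

Conflict in state I0:
  Shift-reduce conflict between [P → .] and [C → . * - -]
So the grammar is NOT LR(0).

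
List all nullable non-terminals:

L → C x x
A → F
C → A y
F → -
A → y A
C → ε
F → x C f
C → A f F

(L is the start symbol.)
{ 'C' }

A non-terminal is nullable if it can derive ε (the empty string): either it has an ε-production, or it has a production whose right-hand side consists entirely of nullable non-terminals.

ε-productions: C → ε
So C is immediately nullable.
No further non-terminal can be added: every production for the remaining non-terminals contains a terminal or a non-nullable non-terminal.
Nullable = { 'C' }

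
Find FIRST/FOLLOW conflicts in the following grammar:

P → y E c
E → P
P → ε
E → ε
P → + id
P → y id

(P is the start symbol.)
Nullable non-terminals: E, P.
FIRST sets used below: FIRST(P) = { '+', 'y', ε }

E: nullable alternative(s) E → P, E → ε; FOLLOW(E) = { 'c' }
  E → P: FIRST \ {ε} = { '+', 'y' } — disjoint from FOLLOW(E)
  E → ε: FIRST \ {ε} = { } — disjoint from FOLLOW(E)

P: nullable alternative(s) P → ε; FOLLOW(P) = { $, 'c' }
  P → y E c: FIRST \ {ε} = { 'y' } — disjoint from FOLLOW(P)
  P → ε: FIRST \ {ε} = { } — this is the only nullable alternative, skip
  P → + id: FIRST \ {ε} = { '+' } — disjoint from FOLLOW(P)
  P → y id: FIRST \ {ε} = { 'y' } — disjoint from FOLLOW(P)

No FIRST/FOLLOW conflicts found.

Answer: No FIRST/FOLLOW conflicts.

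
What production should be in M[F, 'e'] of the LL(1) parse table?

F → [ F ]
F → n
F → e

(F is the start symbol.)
To find M[F, 'e'], we find productions for F where 'e' is in the predict set (PREDICT(N → α) = (FIRST(α) \ {ε}) ∪ (FOLLOW(N) if α ⇒* ε)).

F → [ F ]: PREDICT = { '[' }
F → n: PREDICT = { 'n' }
F → e: PREDICT = { 'e' }
  'e' is in predict set, so this production goes in M[F, 'e']

M[F, 'e'] = F → e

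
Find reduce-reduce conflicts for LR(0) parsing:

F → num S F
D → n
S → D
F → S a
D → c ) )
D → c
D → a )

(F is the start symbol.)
Augment with F' → F and build the canonical LR(0) collection (I0 = CLOSURE({[F' → . F]}), then GOTO on every symbol after a dot until no new states appear). It has 14 states:
  I0: { [D → . a )], [D → . c ) )], [D → . c], [D → . n], [F → . S a], [F → . num S F], [F' → . F], [S → . D] }  — shift
  I1: { [S → D .] }  — reduce
  I2: { [F' → F .] }  — accept
  I3: { [F → S . a] }  — shift
  I4: { [D → a . )] }  — shift
  I5: { [D → c . ) )], [D → c .] }  — shift, reduce
  I6: { [D → n .] }  — reduce
  I7: { [D → . a )], [D → . c ) )], [D → . c], [D → . n], [F → num . S F], [S → . D] }  — shift
  I8: { [D → . a )], [D → . c ) )], [D → . c], [D → . n], [F → . S a], [F → . num S F], [F → num S . F], [S → . D] }  — shift
  I9: { [F → num S F .] }  — reduce
  I10: { [D → c ) . )] }  — shift
  I11: { [D → c ) ) .] }  — reduce
  I12: { [D → a ) .] }  — reduce
  I13: { [F → S a .] }  — reduce

No state contains more than one complete item.

Answer: No reduce-reduce conflicts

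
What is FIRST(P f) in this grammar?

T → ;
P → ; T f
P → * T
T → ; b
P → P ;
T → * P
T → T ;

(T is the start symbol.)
FIRST sets of the non-terminals involved (from the grammar, by fixed-point iteration):
  FIRST(P) = { '*', ';' }

To compute FIRST(P f), process the symbols left to right:
Symbol P is a non-terminal. Add FIRST(P) \ {ε} = { '*', ';' }
P is not nullable (ε ∉ FIRST(P)), so stop here.
FIRST(P f) = { '*', ';' }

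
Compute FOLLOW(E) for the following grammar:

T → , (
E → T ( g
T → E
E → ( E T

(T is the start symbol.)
In T → E: E is at the end, add FOLLOW(T)
In E → ( E T: E is followed by T, add FIRST(T) \ {ε} = { '(', ',' }

The FOLLOW sets referred to above (computed the same way, to a fixed point):
  FOLLOW(T) = { $, '(', ',' }

Taking the union: FOLLOW(E) = { $, '(', ',' }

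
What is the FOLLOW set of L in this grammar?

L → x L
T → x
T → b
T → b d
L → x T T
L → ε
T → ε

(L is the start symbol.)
L is the start symbol, so $ ∈ FOLLOW(L).
In L → x L: L is at the end; this adds FOLLOW(L) to itself — nothing new

Taking the union: FOLLOW(L) = { $ }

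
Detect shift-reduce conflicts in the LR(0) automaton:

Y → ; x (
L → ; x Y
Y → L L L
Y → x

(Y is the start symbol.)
No shift-reduce conflicts

Augment with Y' → Y and build the canonical LR(0) collection (I0 = CLOSURE({[Y' → . Y]}), then GOTO on every symbol after a dot until no new states appear). It has 12 states:
  I0: { [L → . ; x Y], [Y → . ; x (], [Y → . L L L], [Y → . x], [Y' → . Y] }  — shift
  I1: { [L → ; . x Y], [Y → ; . x (] }  — shift
  I2: { [L → . ; x Y], [Y → L . L L] }  — shift
  I3: { [Y' → Y .] }  — accept
  I4: { [Y → x .] }  — reduce
  I5: { [L → ; . x Y] }  — shift
  I6: { [L → . ; x Y], [Y → L L . L] }  — shift
  I7: { [Y → L L L .] }  — reduce
  I8: { [L → . ; x Y], [L → ; x . Y], [Y → . ; x (], [Y → . L L L], [Y → . x] }  — shift
  I9: { [L → ; x Y .] }  — reduce
  I10: { [L → . ; x Y], [L → ; x . Y], [Y → . ; x (], [Y → . L L L], [Y → . x], [Y → ; x . (] }  — shift
  I11: { [Y → ; x ( .] }  — reduce

No state contains both a complete item and a shift item.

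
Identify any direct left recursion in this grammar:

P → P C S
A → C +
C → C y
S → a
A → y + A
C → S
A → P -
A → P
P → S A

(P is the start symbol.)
P → P C S: LEFT RECURSIVE (starts with P)
A → C +: starts with C
C → C y: LEFT RECURSIVE (starts with C)
S → a: starts with a
A → y + A: starts with y
C → S: starts with S
A → P -: starts with P
A → P: starts with P
P → S A: starts with S

The grammar has direct left recursion on: P, C.

Answer: Yes, P, C are left-recursive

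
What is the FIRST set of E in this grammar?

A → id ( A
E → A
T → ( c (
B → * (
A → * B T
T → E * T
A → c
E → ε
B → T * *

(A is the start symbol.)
FIRST sets of the other non-terminals involved (by the same procedure, iterated to a fixed point):
  FIRST(A) = { '*', 'c', 'id' }

From E → A:
  - A is a non-terminal: add FIRST(A) \ {ε} = { '*', 'c', 'id' }
    A is not nullable, so stop
From E → ε:
  - ε-production, so ε ∈ FIRST(E)

Collecting: FIRST(E) = { '*', 'c', 'id', ε }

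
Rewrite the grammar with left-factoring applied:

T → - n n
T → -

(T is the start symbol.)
T → - T'
T' → n n
T' → ε

Left-factoring transforms A → αβ₁ | αβ₂ into A → αA' and A' → β₁ | β₂
(α is the longest common prefix among the alternatives). Repeat until
no nonterminal has two alternatives with a common prefix.

Round 1: T has alternatives sharing prefix '-'. Introduce T': T → - T'
  Add: T' → n n
  Add: T' → ε

No remaining common prefixes — done.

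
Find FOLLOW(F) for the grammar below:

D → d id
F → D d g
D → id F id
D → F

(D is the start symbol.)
In D → id F id: F is followed by id, add FIRST(id) \ {ε} = { 'id' }
In D → F: F is at the end, add FOLLOW(D)

The FOLLOW sets referred to above (computed the same way, to a fixed point):
  FOLLOW(D) = { $, 'd' }

Taking the union: FOLLOW(F) = { $, 'd', 'id' }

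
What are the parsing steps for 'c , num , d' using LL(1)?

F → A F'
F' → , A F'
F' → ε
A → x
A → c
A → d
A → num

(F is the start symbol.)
Stack is shown with the top on the left.

Stack     Input          Action
-------------------------------
F $       c , num , d $  output F → A F'
A F' $    c , num , d $  output A → c
c F' $    c , num , d $  match 'c'
F' $      , num , d $    output F' → , A F'
, A F' $  , num , d $    match ','
A F' $    num , d $      output A → num
num F' $  num , d $      match 'num'
F' $      , d $          output F' → , A F'
, A F' $  , d $          match ','
A F' $    d $            output A → d
d F' $    d $            match 'd'
F' $      $              output F' → ε
$         $              accept

The string is accepted.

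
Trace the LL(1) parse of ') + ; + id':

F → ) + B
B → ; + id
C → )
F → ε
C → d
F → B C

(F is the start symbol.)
LL(1) parsing maintains a stack (initially the start symbol over $) and the input. At each step: if the stack top is a terminal, match it against the current input token; if it is a non-terminal N, replace it with the RHS of M[N, lookahead] (the unique production whose predict set contains the lookahead).

Stack is shown with the top on the left.

Stack     Input         Action
------------------------------
F $       ) + ; + id $  output F → ) + B
) + B $   ) + ; + id $  match ')'
+ B $     + ; + id $    match '+'
B $       ; + id $      output B → ; + id
; + id $  ; + id $      match ';'
+ id $    + id $        match '+'
id $      id $          match 'id'
$         $             accept

The string is accepted.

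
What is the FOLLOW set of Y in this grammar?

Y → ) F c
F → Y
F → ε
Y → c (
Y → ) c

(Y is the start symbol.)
{ $, 'c' }

To compute FOLLOW(Y), find every occurrence of Y on a right-hand side N → α Y β: add FIRST(β) \ {ε}, and if β is empty or nullable also add FOLLOW(N). Iterate to a fixed point.

Y is the start symbol, so $ ∈ FOLLOW(Y).
In F → Y: Y is at the end, add FOLLOW(F)

The FOLLOW sets referred to above (computed the same way, to a fixed point):
  FOLLOW(F) = { 'c' }

Taking the union: FOLLOW(Y) = { $, 'c' }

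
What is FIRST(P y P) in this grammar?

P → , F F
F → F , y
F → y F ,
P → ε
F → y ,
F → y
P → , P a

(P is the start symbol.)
FIRST sets of the non-terminals involved (from the grammar, by fixed-point iteration):
  FIRST(P) = { ',', ε }

To compute FIRST(P y P), process the symbols left to right:
Symbol P is a non-terminal. Add FIRST(P) \ {ε} = { ',' }
P is nullable (ε ∈ FIRST(P)), continue to the next symbol.
Symbol y is a terminal. Add 'y' and stop.
FIRST(P y P) = { ',', 'y' }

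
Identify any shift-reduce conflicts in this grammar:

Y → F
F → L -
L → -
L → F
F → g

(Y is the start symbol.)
No shift-reduce conflicts

A shift-reduce conflict occurs when an LR(0) state has both:
  - a complete (reduce) item [A → α .] (dot at the end), and
  - a shift item [B → β . c γ] (dot before a terminal).

Augment with Y' → Y and build the canonical LR(0) collection (I0 = CLOSURE({[Y' → . Y]}), then GOTO on every symbol after a dot until no new states appear). It has 7 states:
  I0: { [F → . L -], [F → . g], [L → . -], [L → . F], [Y → . F], [Y' → . Y] }  — shift
  I1: { [L → - .] }  — reduce
  I2: { [L → F .], [Y → F .] }  — 2 reduces
  I3: { [F → L . -] }  — shift
  I4: { [Y' → Y .] }  — accept
  I5: { [F → g .] }  — reduce
  I6: { [F → L - .] }  — reduce

No state contains both a complete item and a shift item.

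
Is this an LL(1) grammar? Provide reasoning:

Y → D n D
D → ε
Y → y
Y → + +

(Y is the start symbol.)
Relevant sets:
  FIRST(D) = { ε }

For Y:
  PREDICT(Y → D n D) = { 'n' }
  PREDICT(Y → y) = { 'y' }
  PREDICT(Y → '+' '+') = { '+' }
D has a single production, so nothing to check there.

All predict sets are disjoint. The grammar IS LL(1).

Answer: Yes, the grammar is LL(1).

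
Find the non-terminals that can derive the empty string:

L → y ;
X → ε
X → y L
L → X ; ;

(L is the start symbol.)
A non-terminal is nullable if it can derive ε (the empty string): either it has an ε-production, or it has a production whose right-hand side consists entirely of nullable non-terminals.

ε-productions: X → ε
So X is immediately nullable.
No further non-terminal can be added: every production for the remaining non-terminals contains a terminal or a non-nullable non-terminal.
Nullable = { 'X' }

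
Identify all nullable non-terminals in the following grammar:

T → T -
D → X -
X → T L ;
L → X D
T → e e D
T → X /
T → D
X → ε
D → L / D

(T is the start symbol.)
{ 'X' }

ε-productions: X → ε
So X is immediately nullable.
No further non-terminal can be added: every production for the remaining non-terminals contains a terminal or a non-nullable non-terminal.
Nullable = { 'X' }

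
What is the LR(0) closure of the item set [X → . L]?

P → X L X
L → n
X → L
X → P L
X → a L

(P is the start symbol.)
Start with: [X → . L]
  [X → . L] has the dot before L: add [L → . n]
No further items can be added.

CLOSURE = { [L → . n], [X → . L] }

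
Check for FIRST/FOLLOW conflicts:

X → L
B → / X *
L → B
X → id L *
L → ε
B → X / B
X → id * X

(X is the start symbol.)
Nullable non-terminals: L, X.
FIRST sets used below: FIRST(B) = { '/', 'id' }, FIRST(L) = { '/', 'id', ε }

L: nullable alternative(s) L → ε; FOLLOW(L) = { $, '*', '/' }
  L → B: FIRST \ {ε} = { '/', 'id' } — overlaps FOLLOW(L) on { '/' }: CONFLICT
  L → ε: FIRST \ {ε} = { } — this is the only nullable alternative, skip

X: nullable alternative(s) X → L; FOLLOW(X) = { $, '*', '/' }
  X → L: FIRST \ {ε} = { '/', 'id' } — this is the only nullable alternative, skip
  X → id L *: FIRST \ {ε} = { 'id' } — disjoint from FOLLOW(X)
  X → id * X: FIRST \ {ε} = { 'id' } — disjoint from FOLLOW(X)

B has no nullable alternative, so no FIRST/FOLLOW check is needed there.

So the grammar has 1 FIRST/FOLLOW conflict (marked CONFLICT above).

Answer: Yes. L → B with FOLLOW(L) on { '/' }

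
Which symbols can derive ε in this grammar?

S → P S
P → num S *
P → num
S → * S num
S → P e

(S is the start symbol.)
None

A non-terminal is nullable if it can derive ε (the empty string): either it has an ε-production, or it has a production whose right-hand side consists entirely of nullable non-terminals.

There are no ε-productions, so no non-terminal can derive ε.
No non-terminals are nullable.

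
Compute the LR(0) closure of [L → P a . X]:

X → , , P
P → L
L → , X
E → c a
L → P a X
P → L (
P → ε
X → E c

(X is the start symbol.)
To compute CLOSURE, for each item [A → α.Bβ] where B is a non-terminal, add [B → .γ] for all productions B → γ; repeat for the newly added items until nothing changes.

Start with: [L → P a . X]
  [L → P a . X] has the dot before X: add [X → . , , P], [X → . E c]
  [X → . E c] has the dot before E: add [E → . c a]
No further items can be added.

CLOSURE = { [E → . c a], [L → P a . X], [X → . , , P], [X → . E c] }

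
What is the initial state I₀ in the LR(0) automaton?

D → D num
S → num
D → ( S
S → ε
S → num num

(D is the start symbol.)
First, augment the grammar with D' → D
I₀ = CLOSURE({ [D' → . D] }):
  [D' → . D] has the dot before D: add [D → . D num], [D → . ( S]
No further items can be added.

I₀ = { [D → . ( S], [D → . D num], [D' → . D] }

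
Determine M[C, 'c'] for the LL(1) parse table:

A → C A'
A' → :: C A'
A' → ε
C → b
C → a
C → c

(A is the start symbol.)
To find M[C, 'c'], we find productions for C where 'c' is in the predict set (PREDICT(N → α) = (FIRST(α) \ {ε}) ∪ (FOLLOW(N) if α ⇒* ε)).

C → b: PREDICT = { 'b' }
C → a: PREDICT = { 'a' }
C → c: PREDICT = { 'c' }
  'c' is in predict set, so this production goes in M[C, 'c']

M[C, 'c'] = C → c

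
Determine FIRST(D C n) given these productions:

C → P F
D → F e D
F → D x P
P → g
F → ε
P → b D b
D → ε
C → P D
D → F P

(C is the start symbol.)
FIRST sets of the non-terminals involved (from the grammar, by fixed-point iteration):
  FIRST(D) = { 'b', 'e', 'g', 'x', ε }
  FIRST(C) = { 'b', 'g' }

To compute FIRST(D C n), process the symbols left to right:
Symbol D is a non-terminal. Add FIRST(D) \ {ε} = { 'b', 'e', 'g', 'x' }
D is nullable (ε ∈ FIRST(D)), continue to the next symbol.
Symbol C is a non-terminal. Add FIRST(C) \ {ε} = { 'b', 'g' }
C is not nullable (ε ∉ FIRST(C)), so stop here.
FIRST(D C n) = { 'b', 'e', 'g', 'x' }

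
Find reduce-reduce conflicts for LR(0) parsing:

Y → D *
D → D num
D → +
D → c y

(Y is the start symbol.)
No reduce-reduce conflicts

Augment with Y' → Y and build the canonical LR(0) collection (I0 = CLOSURE({[Y' → . Y]}), then GOTO on every symbol after a dot until no new states appear). It has 8 states:
  I0: { [D → . +], [D → . D num], [D → . c y], [Y → . D *], [Y' → . Y] }  — shift
  I1: { [D → + .] }  — reduce
  I2: { [D → D . num], [Y → D . *] }  — shift
  I3: { [Y' → Y .] }  — accept
  I4: { [D → c . y] }  — shift
  I5: { [D → c y .] }  — reduce
  I6: { [Y → D * .] }  — reduce
  I7: { [D → D num .] }  — reduce

No state contains more than one complete item.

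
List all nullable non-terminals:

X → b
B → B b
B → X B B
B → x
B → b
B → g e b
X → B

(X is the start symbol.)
A non-terminal is nullable if it can derive ε (the empty string): either it has an ε-production, or it has a production whose right-hand side consists entirely of nullable non-terminals.

There are no ε-productions, so no non-terminal can derive ε.
No non-terminals are nullable.

Answer: None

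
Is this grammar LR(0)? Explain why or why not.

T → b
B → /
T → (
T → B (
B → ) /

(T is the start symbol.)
Yes, the grammar is LR(0)

Augment with T' → T and build the canonical LR(0) collection (I0 = CLOSURE({[T' → . T]}), then GOTO on every symbol after a dot until no new states appear). It has 9 states:
  I0: { [B → . ) /], [B → . /], [T → . (], [T → . B (], [T → . b], [T' → . T] }  — shift
  I1: { [T → ( .] }  — reduce
  I2: { [B → ) . /] }  — shift
  I3: { [B → / .] }  — reduce
  I4: { [T → B . (] }  — shift
  I5: { [T' → T .] }  — accept
  I6: { [T → b .] }  — reduce
  I7: { [T → B ( .] }  — reduce
  I8: { [B → ) / .] }  — reduce

Every state is either a pure shift/goto state or contains exactly one complete item and nothing to shift — no conflicts. The grammar is LR(0).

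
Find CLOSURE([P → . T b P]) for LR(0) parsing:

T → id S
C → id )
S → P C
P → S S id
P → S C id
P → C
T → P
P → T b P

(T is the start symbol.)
Start with: [P → . T b P]
  [P → . T b P] has the dot before T: add [T → . id S], [T → . P]
  [T → . P] has the dot before P: add [P → . S S id], [P → . S C id], [P → . C]
  [P → . S S id] has the dot before S: add [S → . P C]
  [P → . C] has the dot before C: add [C → . id )]
No further items can be added.

CLOSURE = { [C → . id )], [P → . C], [P → . S C id], [P → . S S id], [P → . T b P], [S → . P C], [T → . P], [T → . id S] }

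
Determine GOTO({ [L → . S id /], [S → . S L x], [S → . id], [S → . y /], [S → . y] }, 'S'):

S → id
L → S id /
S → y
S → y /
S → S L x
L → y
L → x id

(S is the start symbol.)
GOTO(I, 'S') = CLOSURE({ [A → αX.β] : [A → α.Xβ] ∈ I, X = 'S' })

Items with dot before 'S', with the dot advanced:
  [L → . S id /] → [L → S . id /]
  [S → . S L x] → [S → S . L x]
Closure of the advanced items:
  [S → S . L x] has the dot before L: add [L → . S id /], [L → . y], [L → . x id]
  [L → . S id /] has the dot before S: add [S → . id], [S → . y], [S → . y /], [S → . S L x]

GOTO = { [L → . S id /], [L → . x id], [L → . y], [L → S . id /], [S → . S L x], [S → . id], [S → . y /], [S → . y], [S → S . L x] }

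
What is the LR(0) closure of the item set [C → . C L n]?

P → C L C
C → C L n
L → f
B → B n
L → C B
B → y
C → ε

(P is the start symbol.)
{ [C → . C L n], [C → .] }

Start with: [C → . C L n]
  [C → . C L n] has the dot before C: add [C → .]
No further items can be added.

CLOSURE = { [C → . C L n], [C → .] }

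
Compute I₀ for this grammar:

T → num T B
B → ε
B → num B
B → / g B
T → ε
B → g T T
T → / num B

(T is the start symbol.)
{ [T → . / num B], [T → . num T B], [T → .], [T' → . T] }

First, augment the grammar with T' → T
I₀ = CLOSURE({ [T' → . T] }):
  [T' → . T] has the dot before T: add [T → . num T B], [T → .], [T → . / num B]
No further items can be added.

I₀ = { [T → . / num B], [T → . num T B], [T → .], [T' → . T] }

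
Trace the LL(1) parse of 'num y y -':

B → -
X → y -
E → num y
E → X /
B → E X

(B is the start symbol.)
LL(1) parsing maintains a stack (initially the start symbol over $) and the input. At each step: if the stack top is a terminal, match it against the current input token; if it is a non-terminal N, replace it with the RHS of M[N, lookahead] (the unique production whose predict set contains the lookahead).

Stack is shown with the top on the left.

Stack      Input        Action
------------------------------
B $        num y y - $  output B → E X
E X $      num y y - $  output E → num y
num y X $  num y y - $  match 'num'
y X $      y y - $      match 'y'
X $        y - $        output X → y -
y - $      y - $        match 'y'
- $        - $          match '-'
$          $            accept

The string is accepted.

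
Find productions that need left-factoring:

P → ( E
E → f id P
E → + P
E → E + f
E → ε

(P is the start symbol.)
Left-factoring is needed when two productions for the same non-terminal
share a common prefix on the right-hand side.

Productions for E:
  E → f id P
  E → + P
  E → E + f
  E → ε

No common prefixes found.

Answer: No, left-factoring is not needed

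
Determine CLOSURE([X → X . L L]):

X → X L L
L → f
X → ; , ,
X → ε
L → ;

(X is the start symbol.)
{ [L → . ;], [L → . f], [X → X . L L] }

Start with: [X → X . L L]
  [X → X . L L] has the dot before L: add [L → . f], [L → . ;]
No further items can be added.

CLOSURE = { [L → . ;], [L → . f], [X → X . L L] }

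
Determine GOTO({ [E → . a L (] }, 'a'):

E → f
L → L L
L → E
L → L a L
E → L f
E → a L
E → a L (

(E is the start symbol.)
GOTO(I, 'a') = CLOSURE({ [A → αX.β] : [A → α.Xβ] ∈ I, X = 'a' })

Items with dot before 'a', with the dot advanced:
  [E → . a L (] → [E → a . L (]
Closure of the advanced items:
  [E → a . L (] has the dot before L: add [L → . L L], [L → . E], [L → . L a L]
  [L → . E] has the dot before E: add [E → . f], [E → . L f], [E → . a L], [E → . a L (]

GOTO = { [E → . L f], [E → . a L (], [E → . a L], [E → . f], [E → a . L (], [L → . E], [L → . L L], [L → . L a L] }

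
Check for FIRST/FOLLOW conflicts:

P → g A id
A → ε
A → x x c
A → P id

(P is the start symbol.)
A FIRST/FOLLOW conflict occurs when a non-terminal N has a nullable alternative N → β (β ⇒* ε) and another alternative N → α with FIRST(α) ∩ FOLLOW(N) ≠ ∅: on such a lookahead the parser cannot decide between expanding α and letting N vanish via β.

Nullable non-terminals: A.
FIRST sets used below: FIRST(P) = { 'g' }

A: nullable alternative(s) A → ε; FOLLOW(A) = { 'id' }
  A → ε: FIRST \ {ε} = { } — this is the only nullable alternative, skip
  A → x x c: FIRST \ {ε} = { 'x' } — disjoint from FOLLOW(A)
  A → P id: FIRST \ {ε} = { 'g' } — disjoint from FOLLOW(A)

P has no nullable alternative, so no FIRST/FOLLOW check is needed there.

No FIRST/FOLLOW conflicts found.

Answer: No FIRST/FOLLOW conflicts.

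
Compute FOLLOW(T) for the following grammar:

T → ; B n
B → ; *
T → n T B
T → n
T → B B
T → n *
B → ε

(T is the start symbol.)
To compute FOLLOW(T), find every occurrence of T on a right-hand side N → α T β: add FIRST(β) \ {ε}, and if β is empty or nullable also add FOLLOW(N). Iterate to a fixed point.

T is the start symbol, so $ ∈ FOLLOW(T).
In T → n T B: T is followed by B, add FIRST(B) \ {ε} = { ';' }
  B is nullable, so FOLLOW(T) is also included — that is the set being defined, nothing new

Taking the union: FOLLOW(T) = { $, ';' }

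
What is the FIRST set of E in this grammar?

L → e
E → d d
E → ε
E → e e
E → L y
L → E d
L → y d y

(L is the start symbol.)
{ 'd', 'e', 'y', ε }

To compute FIRST(E), examine every production with E on the left-hand side, reading each right-hand side left to right until a non-nullable symbol is reached.

FIRST sets of the other non-terminals involved (by the same procedure, iterated to a fixed point):
  FIRST(L) = { 'd', 'e', 'y' }

From E → d d:
  - d is a terminal: add 'd' and stop
From E → ε:
  - ε-production, so ε ∈ FIRST(E)
From E → e e:
  - e is a terminal: add 'e' and stop
From E → L y:
  - L is a non-terminal: add FIRST(L) \ {ε} = { 'd', 'e', 'y' }
    L is not nullable, so stop

Collecting: FIRST(E) = { 'd', 'e', 'y', ε }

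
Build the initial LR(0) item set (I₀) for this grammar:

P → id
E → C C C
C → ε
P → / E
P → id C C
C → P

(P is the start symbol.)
{ [P → . / E], [P → . id C C], [P → . id], [P' → . P] }

First, augment the grammar with P' → P
I₀ = CLOSURE({ [P' → . P] }):
  [P' → . P] has the dot before P: add [P → . id], [P → . / E], [P → . id C C]
No further items can be added.

I₀ = { [P → . / E], [P → . id C C], [P → . id], [P' → . P] }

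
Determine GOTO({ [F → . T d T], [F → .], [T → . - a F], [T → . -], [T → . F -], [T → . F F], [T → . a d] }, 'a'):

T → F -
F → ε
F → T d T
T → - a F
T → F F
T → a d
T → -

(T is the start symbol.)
GOTO(I, 'a') = CLOSURE({ [A → αX.β] : [A → α.Xβ] ∈ I, X = 'a' })

Items with dot before 'a', with the dot advanced:
  [T → . a d] → [T → a . d]
Closure adds nothing (no advanced item has the dot before a non-terminal).

GOTO = { [T → a . d] }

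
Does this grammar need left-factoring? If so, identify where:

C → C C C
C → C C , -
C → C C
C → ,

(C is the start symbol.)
Yes, C has productions with common prefix 'C C'

Left-factoring is needed when two productions for the same non-terminal
share a common prefix on the right-hand side.

Productions for C:
  C → C C C
  C → C C , -
  C → C C
  C → ,

Found common prefix 'C C' in productions for C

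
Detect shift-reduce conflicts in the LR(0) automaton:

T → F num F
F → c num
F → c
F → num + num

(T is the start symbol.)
A shift-reduce conflict occurs when an LR(0) state has both:
  - a complete (reduce) item [A → α .] (dot at the end), and
  - a shift item [B → β . c γ] (dot before a terminal).

Augment with T' → T and build the canonical LR(0) collection (I0 = CLOSURE({[T' → . T]}), then GOTO on every symbol after a dot until no new states appear). It has 10 states:
  I0: { [F → . c num], [F → . c], [F → . num + num], [T → . F num F], [T' → . T] }  — shift
  I1: { [T → F . num F] }  — shift
  I2: { [T' → T .] }  — accept
  I3: { [F → c . num], [F → c .] }  — shift, reduce
  I4: { [F → num . + num] }  — shift
  I5: { [F → num + . num] }  — shift
  I6: { [F → num + num .] }  — reduce
  I7: { [F → c num .] }  — reduce
  I8: { [F → . c num], [F → . c], [F → . num + num], [T → F num . F] }  — shift
  I9: { [T → F num F .] }  — reduce

I3 contains reduce item [F → c .] and shift item [F → c . num] — shift-reduce conflict.

Answer: Yes — I3: [F → c .] vs [F → c . num]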